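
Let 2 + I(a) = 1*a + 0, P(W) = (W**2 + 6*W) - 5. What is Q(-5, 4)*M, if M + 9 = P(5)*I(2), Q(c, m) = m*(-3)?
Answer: 108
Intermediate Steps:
P(W) = -5 + W**2 + 6*W
I(a) = -2 + a (I(a) = -2 + (1*a + 0) = -2 + (a + 0) = -2 + a)
Q(c, m) = -3*m
M = -9 (M = -9 + (-5 + 5**2 + 6*5)*(-2 + 2) = -9 + (-5 + 25 + 30)*0 = -9 + 50*0 = -9 + 0 = -9)
Q(-5, 4)*M = -3*4*(-9) = -12*(-9) = 108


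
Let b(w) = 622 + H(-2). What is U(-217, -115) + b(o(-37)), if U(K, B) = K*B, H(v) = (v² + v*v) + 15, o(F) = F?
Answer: 25600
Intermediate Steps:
H(v) = 15 + 2*v² (H(v) = (v² + v²) + 15 = 2*v² + 15 = 15 + 2*v²)
U(K, B) = B*K
b(w) = 645 (b(w) = 622 + (15 + 2*(-2)²) = 622 + (15 + 2*4) = 622 + (15 + 8) = 622 + 23 = 645)
U(-217, -115) + b(o(-37)) = -115*(-217) + 645 = 24955 + 645 = 25600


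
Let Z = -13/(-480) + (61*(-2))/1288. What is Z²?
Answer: 27321529/5972198400 ≈ 0.0045748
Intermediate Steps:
Z = -5227/77280 (Z = -13*(-1/480) - 122*1/1288 = 13/480 - 61/644 = -5227/77280 ≈ -0.067637)
Z² = (-5227/77280)² = 27321529/5972198400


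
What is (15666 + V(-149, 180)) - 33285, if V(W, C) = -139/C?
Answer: -3171559/180 ≈ -17620.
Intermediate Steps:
(15666 + V(-149, 180)) - 33285 = (15666 - 139/180) - 33285 = 2819741/180 - 33285 = -3171559/180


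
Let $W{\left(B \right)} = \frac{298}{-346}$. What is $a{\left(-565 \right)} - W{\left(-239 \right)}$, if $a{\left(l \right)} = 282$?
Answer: $\frac{48935}{173} \approx 282.86$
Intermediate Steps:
$W{\left(B \right)} = - \frac{149}{173}$ ($W{\left(B \right)} = 298 \left(- \frac{1}{346}\right) = - \frac{149}{173}$)
$a{\left(-565 \right)} - W{\left(-239 \right)} = 282 - - \frac{149}{173} = 282 + \frac{149}{173} = \frac{48935}{173}$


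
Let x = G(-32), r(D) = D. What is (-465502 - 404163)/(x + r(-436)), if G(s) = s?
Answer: 869665/468 ≈ 1858.3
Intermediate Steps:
x = -32
(-465502 - 404163)/(x + r(-436)) = (-465502 - 404163)/(-32 - 436) = -869665/(-468) = -869665*(-1/468) = 869665/468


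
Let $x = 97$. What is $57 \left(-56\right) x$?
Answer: $-309624$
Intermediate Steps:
$57 \left(-56\right) x = 57 \left(-56\right) 97 = \left(-3192\right) 97 = -309624$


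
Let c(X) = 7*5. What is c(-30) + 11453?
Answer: 11488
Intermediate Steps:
c(X) = 35
c(-30) + 11453 = 35 + 11453 = 11488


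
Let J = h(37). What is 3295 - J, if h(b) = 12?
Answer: 3283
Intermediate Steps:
J = 12
3295 - J = 3295 - 1*12 = 3295 - 12 = 3283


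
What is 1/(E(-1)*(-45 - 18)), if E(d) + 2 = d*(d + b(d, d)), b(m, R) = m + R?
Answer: -1/63 ≈ -0.015873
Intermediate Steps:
b(m, R) = R + m
E(d) = -2 + 3*d² (E(d) = -2 + d*(d + (d + d)) = -2 + d*(d + 2*d) = -2 + d*(3*d) = -2 + 3*d²)
1/(E(-1)*(-45 - 18)) = 1/((-2 + 3*(-1)²)*(-45 - 18)) = 1/((-2 + 3*1)*(-63)) = 1/((-2 + 3)*(-63)) = 1/(1*(-63)) = 1/(-63) = -1/63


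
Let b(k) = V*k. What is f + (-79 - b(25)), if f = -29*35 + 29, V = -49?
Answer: 160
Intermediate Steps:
b(k) = -49*k
f = -986 (f = -1015 + 29 = -986)
f + (-79 - b(25)) = -986 + (-79 - (-49)*25) = -986 + (-79 - 1*(-1225)) = -986 + (-79 + 1225) = -986 + 1146 = 160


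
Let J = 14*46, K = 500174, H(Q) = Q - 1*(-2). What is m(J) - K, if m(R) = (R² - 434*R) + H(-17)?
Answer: -364949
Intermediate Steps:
H(Q) = 2 + Q (H(Q) = Q + 2 = 2 + Q)
J = 644
m(R) = -15 + R² - 434*R (m(R) = (R² - 434*R) + (2 - 17) = (R² - 434*R) - 15 = -15 + R² - 434*R)
m(J) - K = (-15 + 644² - 434*644) - 1*500174 = (-15 + 414736 - 279496) - 500174 = 135225 - 500174 = -364949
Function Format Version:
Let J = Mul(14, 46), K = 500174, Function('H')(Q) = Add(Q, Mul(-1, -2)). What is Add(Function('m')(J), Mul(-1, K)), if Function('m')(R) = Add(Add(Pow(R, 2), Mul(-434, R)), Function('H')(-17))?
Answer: -364949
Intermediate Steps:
Function('H')(Q) = Add(2, Q) (Function('H')(Q) = Add(Q, 2) = Add(2, Q))
J = 644
Function('m')(R) = Add(-15, Pow(R, 2), Mul(-434, R)) (Function('m')(R) = Add(Add(Pow(R, 2), Mul(-434, R)), Add(2, -17)) = Add(Add(Pow(R, 2), Mul(-434, R)), -15) = Add(-15, Pow(R, 2), Mul(-434, R)))
Add(Function('m')(J), Mul(-1, K)) = Add(Add(-15, Pow(644, 2), Mul(-434, 644)), Mul(-1, 500174)) = Add(Add(-15, 414736, -279496), -500174) = Add(135225, -500174) = -364949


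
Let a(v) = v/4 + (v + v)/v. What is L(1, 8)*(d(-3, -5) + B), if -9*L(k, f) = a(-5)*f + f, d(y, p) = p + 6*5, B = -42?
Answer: 238/9 ≈ 26.444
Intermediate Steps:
a(v) = 2 + v/4 (a(v) = v*(¼) + (2*v)/v = v/4 + 2 = 2 + v/4)
d(y, p) = 30 + p (d(y, p) = p + 30 = 30 + p)
L(k, f) = -7*f/36 (L(k, f) = -((2 + (¼)*(-5))*f + f)/9 = -((2 - 5/4)*f + f)/9 = -(3*f/4 + f)/9 = -7*f/36)
L(1, 8)*(d(-3, -5) + B) = (-7/36*8)*((30 - 5) - 42) = -14*(25 - 42)/9 = -14/9*(-17) = 238/9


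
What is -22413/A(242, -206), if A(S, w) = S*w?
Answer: 22413/49852 ≈ 0.44959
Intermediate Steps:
-22413/A(242, -206) = -22413/(242*(-206)) = -22413/(-49852) = -22413*(-1/49852) = 22413/49852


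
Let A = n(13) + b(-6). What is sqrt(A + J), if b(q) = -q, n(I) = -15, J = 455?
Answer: sqrt(446) ≈ 21.119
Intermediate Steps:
A = -9 (A = -15 - 1*(-6) = -15 + 6 = -9)
sqrt(A + J) = sqrt(-9 + 455) = sqrt(446)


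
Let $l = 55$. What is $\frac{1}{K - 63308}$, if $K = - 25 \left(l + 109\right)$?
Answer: $- \frac{1}{67408} \approx -1.4835 \cdot 10^{-5}$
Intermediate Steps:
$K = -4100$ ($K = - 25 \left(55 + 109\right) = \left(-25\right) 164 = -4100$)
$\frac{1}{K - 63308} = \frac{1}{-4100 - 63308} = \frac{1}{-67408} = - \frac{1}{67408}$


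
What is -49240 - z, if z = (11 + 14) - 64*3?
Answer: -49073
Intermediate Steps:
z = -167 (z = 25 - 192 = -167)
-49240 - z = -49240 - 1*(-167) = -49240 + 167 = -49073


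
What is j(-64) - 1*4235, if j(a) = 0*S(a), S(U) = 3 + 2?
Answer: -4235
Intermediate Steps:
S(U) = 5
j(a) = 0 (j(a) = 0*5 = 0)
j(-64) - 1*4235 = 0 - 1*4235 = 0 - 4235 = -4235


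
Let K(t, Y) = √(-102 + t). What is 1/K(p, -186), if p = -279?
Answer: -I*√381/381 ≈ -0.051232*I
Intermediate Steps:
1/K(p, -186) = 1/(√(-102 - 279)) = 1/(√(-381)) = 1/(I*√381) = -I*√381/381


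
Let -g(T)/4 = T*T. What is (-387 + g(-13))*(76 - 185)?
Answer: 115867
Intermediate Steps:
g(T) = -4*T**2 (g(T) = -4*T*T = -4*T**2)
(-387 + g(-13))*(76 - 185) = (-387 - 4*(-13)**2)*(76 - 185) = (-387 - 4*169)*(-109) = (-387 - 676)*(-109) = -1063*(-109) = 115867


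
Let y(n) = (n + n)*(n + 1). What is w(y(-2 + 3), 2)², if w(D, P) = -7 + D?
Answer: 9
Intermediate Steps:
y(n) = 2*n*(1 + n) (y(n) = (2*n)*(1 + n) = 2*n*(1 + n))
w(y(-2 + 3), 2)² = (-7 + 2*(-2 + 3)*(1 + (-2 + 3)))² = (-7 + 2*1*(1 + 1))² = (-7 + 2*1*2)² = (-7 + 4)² = (-3)² = 9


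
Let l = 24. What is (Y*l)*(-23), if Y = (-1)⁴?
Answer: -552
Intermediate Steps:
Y = 1
(Y*l)*(-23) = (1*24)*(-23) = 24*(-23) = -552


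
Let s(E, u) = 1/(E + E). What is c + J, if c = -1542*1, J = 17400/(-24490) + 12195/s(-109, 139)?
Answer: -6514469088/2449 ≈ -2.6601e+6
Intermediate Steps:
s(E, u) = 1/(2*E)
J = -6510692730/2449 (J = 17400/(-24490) + 12195/(((1/2)/(-109))) = 17400*(-1/24490) + 12195/(((1/2)*(-1/109))) = -1740/2449 + 12195/(-1/218) = -1740/2449 + 12195*(-218) = -1740/2449 - 2658510 = -6510692730/2449 ≈ -2.6585e+6)
c = -1542
c + J = -1542 - 6510692730/2449 = -6514469088/2449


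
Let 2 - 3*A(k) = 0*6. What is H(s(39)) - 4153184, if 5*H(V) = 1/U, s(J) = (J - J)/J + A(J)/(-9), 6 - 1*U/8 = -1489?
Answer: -248360403199/59800 ≈ -4.1532e+6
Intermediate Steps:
U = 11960 (U = 48 - 8*(-1489) = 48 + 11912 = 11960)
A(k) = 2/3 (A(k) = 2/3 - 0*6 = 2/3 - 1/3*0 = 2/3 + 0 = 2/3)
s(J) = -2/27 (s(J) = (J - J)/J + (2/3)/(-9) = 0/J + (2/3)*(-1/9) = 0 - 2/27 = -2/27)
H(V) = 1/59800 (H(V) = (1/5)/11960 = (1/5)*(1/11960) = 1/59800)
H(s(39)) - 4153184 = 1/59800 - 4153184 = -248360403199/59800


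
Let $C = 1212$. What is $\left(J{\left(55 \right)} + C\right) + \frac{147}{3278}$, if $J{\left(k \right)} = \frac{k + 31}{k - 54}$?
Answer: $\frac{4254991}{3278} \approx 1298.0$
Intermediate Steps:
$J{\left(k \right)} = \frac{31 + k}{-54 + k}$
$\left(J{\left(55 \right)} + C\right) + \frac{147}{3278} = \left(\frac{31 + 55}{-54 + 55} + 1212\right) + \frac{147}{3278} = \left(1^{-1} \cdot 86 + 1212\right) + 147 \cdot \frac{1}{3278} = \left(1 \cdot 86 + 1212\right) + \frac{147}{3278} = \left(86 + 1212\right) + \frac{147}{3278} = 1298 + \frac{147}{3278} = \frac{4254991}{3278}$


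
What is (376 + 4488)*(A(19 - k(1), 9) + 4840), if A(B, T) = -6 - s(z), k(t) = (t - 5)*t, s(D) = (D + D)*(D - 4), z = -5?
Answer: 23074816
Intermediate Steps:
s(D) = 2*D*(-4 + D) (s(D) = (2*D)*(-4 + D) = 2*D*(-4 + D))
k(t) = t*(-5 + t) (k(t) = (-5 + t)*t = t*(-5 + t))
A(B, T) = -96 (A(B, T) = -6 - 2*(-5)*(-4 - 5) = -6 - 2*(-5)*(-9) = -6 - 1*90 = -6 - 90 = -96)
(376 + 4488)*(A(19 - k(1), 9) + 4840) = (376 + 4488)*(-96 + 4840) = 4864*4744 = 23074816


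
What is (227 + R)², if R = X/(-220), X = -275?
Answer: 833569/16 ≈ 52098.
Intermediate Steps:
R = 5/4 (R = -275/(-220) = -275*(-1/220) = 5/4 ≈ 1.2500)
(227 + R)² = (227 + 5/4)² = (913/4)² = 833569/16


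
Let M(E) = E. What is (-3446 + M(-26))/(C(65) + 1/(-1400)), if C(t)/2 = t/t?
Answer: -4860800/2799 ≈ -1736.6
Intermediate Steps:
C(t) = 2 (C(t) = 2*(t/t) = 2*1 = 2)
(-3446 + M(-26))/(C(65) + 1/(-1400)) = (-3446 - 26)/(2 + 1/(-1400)) = -3472/(2 - 1/1400) = -3472/2799/1400 = -3472*1400/2799 = -4860800/2799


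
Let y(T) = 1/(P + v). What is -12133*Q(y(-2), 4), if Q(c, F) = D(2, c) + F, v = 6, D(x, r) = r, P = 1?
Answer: -351857/7 ≈ -50265.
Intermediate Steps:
y(T) = 1/7 (y(T) = 1/(1 + 6) = 1/7)
Q(c, F) = F + c (Q(c, F) = c + F = F + c)
-12133*Q(y(-2), 4) = -12133*(4 + 1/7) = -12133*29/7 = -351857/7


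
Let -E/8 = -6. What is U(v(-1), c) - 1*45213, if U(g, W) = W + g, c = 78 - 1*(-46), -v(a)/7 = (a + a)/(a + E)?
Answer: -2119169/47 ≈ -45089.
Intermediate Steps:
E = 48 (E = -8*(-6) = 48)
v(a) = -14*a/(48 + a) (v(a) = -7*(a + a)/(a + 48) = -7*2*a/(48 + a) = -14*a/(48 + a))
c = 124 (c = 78 + 46 = 124)
U(v(-1), c) - 1*45213 = (124 - 14*(-1)/(48 - 1)) - 1*45213 = (124 - 14*(-1)/47) - 45213 = (124 - 14*(-1)*1/47) - 45213 = (124 + 14/47) - 45213 = 5842/47 - 45213 = -2119169/47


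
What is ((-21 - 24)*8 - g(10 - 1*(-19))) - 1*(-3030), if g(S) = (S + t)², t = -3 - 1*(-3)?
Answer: 1829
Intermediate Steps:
t = 0 (t = -3 + 3 = 0)
g(S) = S² (g(S) = (S + 0)² = S²)
((-21 - 24)*8 - g(10 - 1*(-19))) - 1*(-3030) = ((-21 - 24)*8 - (10 - 1*(-19))²) - 1*(-3030) = (-45*8 - (10 + 19)²) + 3030 = (-360 - 1*29²) + 3030 = (-360 - 1*841) + 3030 = (-360 - 841) + 3030 = -1201 + 3030 = 1829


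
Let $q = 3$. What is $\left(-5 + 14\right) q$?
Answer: $27$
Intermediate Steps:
$\left(-5 + 14\right) q = \left(-5 + 14\right) 3 = 9 \cdot 3 = 27$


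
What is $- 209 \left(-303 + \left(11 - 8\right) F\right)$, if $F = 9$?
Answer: $57684$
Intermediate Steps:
$- 209 \left(-303 + \left(11 - 8\right) F\right) = - 209 \left(-303 + \left(11 - 8\right) 9\right) = - 209 \left(-303 + 3 \cdot 9\right) = - 209 \left(-303 + 27\right) = \left(-209\right) \left(-276\right) = 57684$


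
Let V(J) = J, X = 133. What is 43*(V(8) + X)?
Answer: 6063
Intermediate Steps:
43*(V(8) + X) = 43*(8 + 133) = 43*141 = 6063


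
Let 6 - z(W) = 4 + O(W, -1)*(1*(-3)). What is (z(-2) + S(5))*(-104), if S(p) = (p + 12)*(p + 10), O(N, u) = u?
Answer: -26416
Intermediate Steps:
z(W) = -1 (z(W) = 6 - (4 - (-3)) = 6 - (4 - 1*(-3)) = 6 - (4 + 3) = 6 - 1*7 = 6 - 7 = -1)
S(p) = (10 + p)*(12 + p) (S(p) = (12 + p)*(10 + p) = (10 + p)*(12 + p))
(z(-2) + S(5))*(-104) = (-1 + (120 + 5² + 22*5))*(-104) = (-1 + (120 + 25 + 110))*(-104) = (-1 + 255)*(-104) = 254*(-104) = -26416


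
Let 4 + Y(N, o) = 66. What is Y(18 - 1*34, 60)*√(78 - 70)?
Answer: 124*√2 ≈ 175.36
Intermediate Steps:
Y(N, o) = 62 (Y(N, o) = -4 + 66 = 62)
Y(18 - 1*34, 60)*√(78 - 70) = 62*√(78 - 70) = 62*√8 = 62*(2*√2) = 124*√2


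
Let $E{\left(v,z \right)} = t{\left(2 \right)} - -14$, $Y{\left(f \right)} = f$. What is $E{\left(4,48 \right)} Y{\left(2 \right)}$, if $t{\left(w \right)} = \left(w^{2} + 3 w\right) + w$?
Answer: $52$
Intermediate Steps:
$t{\left(w \right)} = w^{2} + 4 w$
$E{\left(v,z \right)} = 26$ ($E{\left(v,z \right)} = 2 \left(4 + 2\right) - -14 = 2 \cdot 6 + 14 = 12 + 14 = 26$)
$E{\left(4,48 \right)} Y{\left(2 \right)} = 26 \cdot 2 = 52$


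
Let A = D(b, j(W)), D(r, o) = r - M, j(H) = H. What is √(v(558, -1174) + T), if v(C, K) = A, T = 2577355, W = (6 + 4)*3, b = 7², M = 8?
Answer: 2*√644349 ≈ 1605.4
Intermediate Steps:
b = 49
W = 30 (W = 10*3 = 30)
D(r, o) = -8 + r (D(r, o) = r - 1*8 = r - 8 = -8 + r)
A = 41 (A = -8 + 49 = 41)
v(C, K) = 41
√(v(558, -1174) + T) = √(41 + 2577355) = √2577396 = 2*√644349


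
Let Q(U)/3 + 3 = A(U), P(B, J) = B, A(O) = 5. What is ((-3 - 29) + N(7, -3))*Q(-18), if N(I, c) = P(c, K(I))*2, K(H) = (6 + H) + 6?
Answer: -228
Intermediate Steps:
K(H) = 12 + H
N(I, c) = 2*c (N(I, c) = c*2 = 2*c)
Q(U) = 6 (Q(U) = -9 + 3*5 = -9 + 15 = 6)
((-3 - 29) + N(7, -3))*Q(-18) = ((-3 - 29) + 2*(-3))*6 = (-32 - 6)*6 = -38*6 = -228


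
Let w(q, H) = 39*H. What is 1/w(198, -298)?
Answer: -1/11622 ≈ -8.6044e-5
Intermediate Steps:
1/w(198, -298) = 1/(39*(-298)) = 1/(-11622) = -1/11622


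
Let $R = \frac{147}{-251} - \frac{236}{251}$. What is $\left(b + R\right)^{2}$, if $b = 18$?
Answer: $\frac{17098225}{63001} \approx 271.4$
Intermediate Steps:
$R = - \frac{383}{251}$ ($R = 147 \left(- \frac{1}{251}\right) - \frac{236}{251} = - \frac{147}{251} - \frac{236}{251} = - \frac{383}{251} \approx -1.5259$)
$\left(b + R\right)^{2} = \left(18 - \frac{383}{251}\right)^{2} = \left(\frac{4135}{251}\right)^{2} = \frac{17098225}{63001}$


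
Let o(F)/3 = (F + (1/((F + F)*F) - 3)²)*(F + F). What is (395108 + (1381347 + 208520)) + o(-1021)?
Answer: 17422027145198087/2128664522 ≈ 8.1845e+6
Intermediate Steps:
o(F) = 6*F*(F + (-3 + 1/(2*F²))²) (o(F) = 3*((F + (1/((F + F)*F) - 3)²)*(F + F)) = 3*((F + (1/(((2*F))*F) - 3)²)*(2*F)) = 3*((F + ((1/(2*F))/F - 3)²)*(2*F)) = 3*((F + (1/(2*F²) - 3)²)*(2*F)) = 3*((F + (-3 + 1/(2*F²))²)*(2*F)) = 3*(2*F*(F + (-3 + 1/(2*F²))²)) = 6*F*(F + (-3 + 1/(2*F²))²))
(395108 + (1381347 + 208520)) + o(-1021) = (395108 + (1381347 + 208520)) + (3/2)*((-1 + 6*(-1021)²)² + 4*(-1021)⁵)/(-1021)³ = (395108 + 1589867) + (3/2)*(-1/1064332261)*((-1 + 6*1042441)² + 4*(-1109503586489101)) = 1984975 + (3/2)*(-1/1064332261)*((-1 + 6254646)² - 4438014345956404) = 1984975 + (3/2)*(-1/1064332261)*(6254645² - 4438014345956404) = 1984975 + (3/2)*(-1/1064332261)*(39120584076025 - 4438014345956404) = 1984975 + (3/2)*(-1/1064332261)*(-4398893761880379) = 1984975 + 13196681285641137/2128664522 = 17422027145198087/2128664522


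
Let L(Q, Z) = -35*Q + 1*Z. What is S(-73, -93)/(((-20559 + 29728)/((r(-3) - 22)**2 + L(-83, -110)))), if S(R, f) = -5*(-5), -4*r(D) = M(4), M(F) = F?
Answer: 83100/9169 ≈ 9.0631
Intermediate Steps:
r(D) = -1 (r(D) = -1/4*4 = -1)
S(R, f) = 25
L(Q, Z) = Z - 35*Q (L(Q, Z) = -35*Q + Z = Z - 35*Q)
S(-73, -93)/(((-20559 + 29728)/((r(-3) - 22)**2 + L(-83, -110)))) = 25/(((-20559 + 29728)/((-1 - 22)**2 + (-110 - 35*(-83))))) = 25/((9169/((-23)**2 + (-110 + 2905)))) = 25/((9169/(529 + 2795))) = 25/((9169/3324)) = 25/((9169*(1/3324))) = 25/(9169/3324) = 25*(3324/9169) = 83100/9169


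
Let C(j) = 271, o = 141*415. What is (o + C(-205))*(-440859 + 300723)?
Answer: -8238034896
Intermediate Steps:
o = 58515
(o + C(-205))*(-440859 + 300723) = (58515 + 271)*(-440859 + 300723) = 58786*(-140136) = -8238034896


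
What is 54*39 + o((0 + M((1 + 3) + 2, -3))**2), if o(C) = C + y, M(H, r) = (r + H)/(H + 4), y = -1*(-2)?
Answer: 210809/100 ≈ 2108.1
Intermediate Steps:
y = 2
M(H, r) = (H + r)/(4 + H)
o(C) = 2 + C (o(C) = C + 2 = 2 + C)
54*39 + o((0 + M((1 + 3) + 2, -3))**2) = 54*39 + (2 + (0 + (((1 + 3) + 2) - 3)/(4 + ((1 + 3) + 2)))**2) = 2106 + (2 + (0 + ((4 + 2) - 3)/(4 + (4 + 2)))**2) = 2106 + (2 + (0 + (6 - 3)/(4 + 6))**2) = 2106 + (2 + (0 + 3/10)**2) = 2106 + (2 + (3/10)**2) = 2106 + (2 + 9/100) = 2106 + 209/100 = 210809/100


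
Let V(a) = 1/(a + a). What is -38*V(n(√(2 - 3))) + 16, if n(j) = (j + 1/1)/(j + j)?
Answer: -3 - 19*I ≈ -3.0 - 19.0*I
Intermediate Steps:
n(j) = (1 + j)/(2*j) (n(j) = (j + 1)/((2*j)) = (1 + j)*(1/(2*j)) = (1 + j)/(2*j))
V(a) = 1/(2*a)
-38*V(n(√(2 - 3))) + 16 = -19/((1 + √(2 - 3))/(2*(√(2 - 3)))) + 16 = -19/((1 + √(-1))/(2*(√(-1)))) + 16 = -19/((1 + I)/(2*I)) + 16 = -19/((-I)*(1 + I)/2) + 16 = -19/((-I*(1 + I)/2)) + 16 = -19*I*(1 - I) + 16 = 16 - 19*I*(1 - I)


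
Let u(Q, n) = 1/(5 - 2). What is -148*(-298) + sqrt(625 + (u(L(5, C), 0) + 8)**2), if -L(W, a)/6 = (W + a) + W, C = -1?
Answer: 44104 + 25*sqrt(10)/3 ≈ 44130.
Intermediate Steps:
L(W, a) = -12*W - 6*a (L(W, a) = -6*((W + a) + W) = -6*(a + 2*W) = -12*W - 6*a)
u(Q, n) = 1/3
-148*(-298) + sqrt(625 + (u(L(5, C), 0) + 8)**2) = -148*(-298) + sqrt(625 + (1/3 + 8)**2) = 44104 + sqrt(625 + (25/3)**2) = 44104 + sqrt(625 + 625/9) = 44104 + sqrt(6250/9) = 44104 + 25*sqrt(10)/3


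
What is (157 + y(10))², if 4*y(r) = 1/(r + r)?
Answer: 157778721/6400 ≈ 24653.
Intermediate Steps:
y(r) = 1/(8*r) (y(r) = 1/(4*(r + r)) = 1/(4*((2*r))) = (1/(2*r))/4 = 1/(8*r))
(157 + y(10))² = (157 + (⅛)/10)² = (157 + (⅛)*(⅒))² = (157 + 1/80)² = (12561/80)² = 157778721/6400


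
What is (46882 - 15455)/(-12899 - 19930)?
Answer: -31427/32829 ≈ -0.95729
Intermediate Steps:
(46882 - 15455)/(-12899 - 19930) = 31427/(-32829) = 31427*(-1/32829) = -31427/32829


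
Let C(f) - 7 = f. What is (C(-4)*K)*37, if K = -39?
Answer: -4329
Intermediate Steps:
C(f) = 7 + f
(C(-4)*K)*37 = ((7 - 4)*(-39))*37 = (3*(-39))*37 = -117*37 = -4329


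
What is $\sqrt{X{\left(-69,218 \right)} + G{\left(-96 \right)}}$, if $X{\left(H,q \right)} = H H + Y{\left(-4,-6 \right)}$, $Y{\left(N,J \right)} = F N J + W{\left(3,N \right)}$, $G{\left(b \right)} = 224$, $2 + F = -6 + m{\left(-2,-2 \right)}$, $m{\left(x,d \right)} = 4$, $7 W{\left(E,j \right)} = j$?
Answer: $\frac{\sqrt{239533}}{7} \approx 69.917$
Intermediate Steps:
$W{\left(E,j \right)} = \frac{j}{7}$
$F = -4$ ($F = -2 + \left(-6 + 4\right) = -2 - 2 = -4$)
$Y{\left(N,J \right)} = \frac{N}{7} - 4 J N$ ($Y{\left(N,J \right)} = - 4 N J + \frac{N}{7} = - 4 J N + \frac{N}{7} = \frac{N}{7} - 4 J N$)
$X{\left(H,q \right)} = - \frac{676}{7} + H^{2}$ ($X{\left(H,q \right)} = H H + \frac{1}{7} \left(-4\right) \left(1 - -168\right) = H^{2} + \frac{1}{7} \left(-4\right) \left(1 + 168\right) = H^{2} + \frac{1}{7} \left(-4\right) 169 = H^{2} - \frac{676}{7} = - \frac{676}{7} + H^{2}$)
$\sqrt{X{\left(-69,218 \right)} + G{\left(-96 \right)}} = \sqrt{\left(- \frac{676}{7} + \left(-69\right)^{2}\right) + 224} = \sqrt{\left(- \frac{676}{7} + 4761\right) + 224} = \sqrt{\frac{32651}{7} + 224} = \sqrt{\frac{34219}{7}} = \frac{\sqrt{239533}}{7}$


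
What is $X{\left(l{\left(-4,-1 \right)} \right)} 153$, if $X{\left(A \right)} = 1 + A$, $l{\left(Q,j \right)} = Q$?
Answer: $-459$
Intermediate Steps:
$X{\left(l{\left(-4,-1 \right)} \right)} 153 = \left(1 - 4\right) 153 = \left(-3\right) 153 = -459$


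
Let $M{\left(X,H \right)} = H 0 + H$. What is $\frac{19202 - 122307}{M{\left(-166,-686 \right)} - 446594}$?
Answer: $\frac{20621}{89456} \approx 0.23052$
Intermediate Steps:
$M{\left(X,H \right)} = H$ ($M{\left(X,H \right)} = 0 + H = H$)
$\frac{19202 - 122307}{M{\left(-166,-686 \right)} - 446594} = \frac{19202 - 122307}{-686 - 446594} = - \frac{103105}{-447280} = \left(-103105\right) \left(- \frac{1}{447280}\right) = \frac{20621}{89456}$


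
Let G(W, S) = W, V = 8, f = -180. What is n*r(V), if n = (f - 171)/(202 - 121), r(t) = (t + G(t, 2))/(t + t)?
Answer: -13/3 ≈ -4.3333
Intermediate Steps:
r(t) = 1 (r(t) = (t + t)/(t + t) = (2*t)/((2*t)) = (2*t)*(1/(2*t)) = 1)
n = -13/3 (n = (-180 - 171)/(202 - 121) = -351/81 = -351*1/81 = -13/3 ≈ -4.3333)
n*r(V) = -13/3*1 = -13/3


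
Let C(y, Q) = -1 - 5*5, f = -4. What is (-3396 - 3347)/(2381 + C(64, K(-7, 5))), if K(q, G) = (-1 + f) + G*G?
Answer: -6743/2355 ≈ -2.8633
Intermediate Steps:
K(q, G) = -5 + G**2 (K(q, G) = (-1 - 4) + G*G = -5 + G**2)
C(y, Q) = -26 (C(y, Q) = -1 - 25 = -26)
(-3396 - 3347)/(2381 + C(64, K(-7, 5))) = (-3396 - 3347)/(2381 - 26) = -6743/2355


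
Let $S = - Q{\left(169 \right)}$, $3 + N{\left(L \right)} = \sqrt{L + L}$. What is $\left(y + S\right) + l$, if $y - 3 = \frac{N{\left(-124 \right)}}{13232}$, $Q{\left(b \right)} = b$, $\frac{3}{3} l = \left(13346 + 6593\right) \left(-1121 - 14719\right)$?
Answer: $- \frac{4179114508835}{13232} + \frac{i \sqrt{62}}{6616} \approx -3.1583 \cdot 10^{8} + 0.0011901 i$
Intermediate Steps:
$l = -315833760$ ($l = \left(13346 + 6593\right) \left(-1121 - 14719\right) = 19939 \left(-15840\right) = -315833760$)
$N{\left(L \right)} = -3 + \sqrt{2} \sqrt{L}$ ($N{\left(L \right)} = -3 + \sqrt{L + L} = -3 + \sqrt{2 L} = -3 + \sqrt{2} \sqrt{L}$)
$S = -169$ ($S = \left(-1\right) 169 = -169$)
$y = \frac{39693}{13232} + \frac{i \sqrt{62}}{6616}$ ($y = 3 + \frac{-3 + \sqrt{2} \sqrt{-124}}{13232} = 3 + \left(-3 + \sqrt{2} \cdot 2 i \sqrt{31}\right) \frac{1}{13232} = 3 + \left(-3 + 2 i \sqrt{62}\right) \frac{1}{13232} = 3 - \left(\frac{3}{13232} - \frac{i \sqrt{62}}{6616}\right) = \frac{39693}{13232} + \frac{i \sqrt{62}}{6616} \approx 2.9998 + 0.0011901 i$)
$\left(y + S\right) + l = \left(\left(\frac{39693}{13232} + \frac{i \sqrt{62}}{6616}\right) - 169\right) - 315833760 = \left(- \frac{2196515}{13232} + \frac{i \sqrt{62}}{6616}\right) - 315833760 = - \frac{4179114508835}{13232} + \frac{i \sqrt{62}}{6616}$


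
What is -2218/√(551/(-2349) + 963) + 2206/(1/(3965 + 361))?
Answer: 9543156 - 9981*√4874/9748 ≈ 9.5431e+6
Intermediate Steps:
-2218/√(551/(-2349) + 963) + 2206/(1/(3965 + 361)) = -2218/√(551*(-1/2349) + 963) + 2206/(1/4326) = -2218/√(-19/81 + 963) + 2206/(1/4326) = -2218*9*√4874/19496 + 2206*4326 = -2218*9*√4874/19496 + 9543156 = -9981*√4874/9748 + 9543156 = 9543156 - 9981*√4874/9748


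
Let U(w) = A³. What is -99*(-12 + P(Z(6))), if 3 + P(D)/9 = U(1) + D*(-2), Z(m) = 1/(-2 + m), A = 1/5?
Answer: 1074843/250 ≈ 4299.4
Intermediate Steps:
A = ⅕ ≈ 0.20000
U(w) = 1/125 (U(w) = (⅕)³ = 1/125)
P(D) = -3366/125 - 18*D (P(D) = -27 + 9*(1/125 + D*(-2)) = -27 + 9*(1/125 - 2*D) = -27 + (9/125 - 18*D) = -3366/125 - 18*D)
-99*(-12 + P(Z(6))) = -99*(-12 + (-3366/125 - 18/(-2 + 6))) = -99*(-12 + (-3366/125 - 18/4)) = -99*(-12 + (-3366/125 - 18*¼)) = -99*(-12 + (-3366/125 - 9/2)) = -99*(-12 - 7857/250) = -99*(-10857/250) = 1074843/250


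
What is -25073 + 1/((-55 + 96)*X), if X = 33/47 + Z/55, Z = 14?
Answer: -2542224104/101393 ≈ -25073.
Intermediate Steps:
X = 2473/2585 (X = 33/47 + 14/55 = 2473/2585 ≈ 0.95667)
-25073 + 1/((-55 + 96)*X) = -25073 + 1/((-55 + 96)*(2473/2585)) = -25073 + 1/(41*(2473/2585)) = -25073 + 1/(101393/2585) = -25073 + 2585/101393 = -2542224104/101393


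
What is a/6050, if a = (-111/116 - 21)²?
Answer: 6487209/81408800 ≈ 0.079687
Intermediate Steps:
a = 6487209/13456 (a = (-111*1/116 - 21)² = (-111/116 - 21)² = (-2547/116)² = 6487209/13456 ≈ 482.11)
a/6050 = (6487209/13456)/6050 = (6487209/13456)*(1/6050) = 6487209/81408800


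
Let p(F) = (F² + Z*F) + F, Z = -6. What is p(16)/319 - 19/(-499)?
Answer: 8535/14471 ≈ 0.58980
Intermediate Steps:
p(F) = F² - 5*F (p(F) = (F² - 6*F) + F = F² - 5*F)
p(16)/319 - 19/(-499) = (16*(-5 + 16))/319 - 19/(-499) = (16*11)*(1/319) - 19*(-1/499) = 176*(1/319) + 19/499 = 16/29 + 19/499 = 8535/14471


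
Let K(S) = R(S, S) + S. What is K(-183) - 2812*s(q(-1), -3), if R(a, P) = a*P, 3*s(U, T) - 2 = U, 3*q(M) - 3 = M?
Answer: 277258/9 ≈ 30806.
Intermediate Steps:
q(M) = 1 + M/3
s(U, T) = ⅔ + U/3
R(a, P) = P*a
K(S) = S + S² (K(S) = S*S + S = S² + S = S + S²)
K(-183) - 2812*s(q(-1), -3) = -183*(1 - 183) - 2812*(⅔ + (1 + (⅓)*(-1))/3) = -183*(-182) - 2812*(⅔ + (1 - ⅓)/3) = 33306 - 2812*(⅔ + (⅓)*(⅔)) = 33306 - 2812*(⅔ + 2/9) = 33306 - 2812*8/9 = 33306 - 22496/9 = 277258/9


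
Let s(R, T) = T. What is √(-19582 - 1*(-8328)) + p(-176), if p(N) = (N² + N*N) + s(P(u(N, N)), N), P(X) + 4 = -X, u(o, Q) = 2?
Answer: 61776 + I*√11254 ≈ 61776.0 + 106.08*I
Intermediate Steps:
P(X) = -4 - X
p(N) = N + 2*N² (p(N) = (N² + N*N) + N = (N² + N²) + N = 2*N² + N = N + 2*N²)
√(-19582 - 1*(-8328)) + p(-176) = √(-19582 - 1*(-8328)) - 176*(1 + 2*(-176)) = √(-19582 + 8328) - 176*(1 - 352) = √(-11254) - 176*(-351) = I*√11254 + 61776 = 61776 + I*√11254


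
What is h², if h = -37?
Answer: 1369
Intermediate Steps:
h² = (-37)² = 1369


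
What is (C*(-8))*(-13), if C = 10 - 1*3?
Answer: 728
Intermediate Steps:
C = 7 (C = 10 - 3 = 7)
(C*(-8))*(-13) = (7*(-8))*(-13) = -56*(-13) = 728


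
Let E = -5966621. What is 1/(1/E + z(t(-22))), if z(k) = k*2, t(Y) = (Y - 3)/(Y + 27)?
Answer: -5966621/59666211 ≈ -0.10000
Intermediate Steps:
t(Y) = (-3 + Y)/(27 + Y)
z(k) = 2*k
1/(1/E + z(t(-22))) = 1/(1/(-5966621) + 2*((-3 - 22)/(27 - 22))) = 1/(-1/5966621 + 2*(-25/5)) = 1/(-1/5966621 + 2*((⅕)*(-25))) = 1/(-1/5966621 + 2*(-5)) = 1/(-1/5966621 - 10) = 1/(-59666211/5966621) = -5966621/59666211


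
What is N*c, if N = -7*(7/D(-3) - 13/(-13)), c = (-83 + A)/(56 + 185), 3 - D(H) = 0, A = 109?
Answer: -1820/723 ≈ -2.5173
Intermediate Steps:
D(H) = 3 (D(H) = 3 - 1*0 = 3 + 0 = 3)
c = 26/241 (c = (-83 + 109)/(56 + 185) = 26/241 ≈ 0.10788)
N = -70/3 (N = -7*(7/3 - 13/(-13)) = -7*(7*(⅓) - 13*(-1/13)) = -7*(7/3 + 1) = -7*10/3 = -70/3 ≈ -23.333)
N*c = -70/3*26/241 = -1820/723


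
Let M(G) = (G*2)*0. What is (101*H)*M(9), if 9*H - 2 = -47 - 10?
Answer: 0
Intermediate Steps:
H = -55/9 (H = 2/9 + (-47 - 10)/9 = 2/9 + (⅑)*(-57) = 2/9 - 19/3 = -55/9 ≈ -6.1111)
M(G) = 0 (M(G) = (2*G)*0 = 0)
(101*H)*M(9) = (101*(-55/9))*0 = -5555/9*0 = 0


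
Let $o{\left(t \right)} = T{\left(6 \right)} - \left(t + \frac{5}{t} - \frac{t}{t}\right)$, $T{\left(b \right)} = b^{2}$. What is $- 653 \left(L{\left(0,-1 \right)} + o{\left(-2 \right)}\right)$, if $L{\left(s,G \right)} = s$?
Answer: $- \frac{54199}{2} \approx -27100.0$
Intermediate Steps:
$o{\left(t \right)} = 37 - t - \frac{5}{t}$ ($o{\left(t \right)} = 6^{2} - \left(t + \frac{5}{t} - \frac{t}{t}\right) = 36 - \left(-1 + t + \frac{5}{t}\right) = 37 - t - \frac{5}{t}$)
$- 653 \left(L{\left(0,-1 \right)} + o{\left(-2 \right)}\right) = - 653 \left(0 - \left(-39 - \frac{5}{2}\right)\right) = - 653 \left(0 + \left(37 + 2 - - \frac{5}{2}\right)\right) = - 653 \left(0 + \left(37 + 2 + \frac{5}{2}\right)\right) = - 653 \left(0 + \frac{83}{2}\right) = \left(-653\right) \frac{83}{2} = - \frac{54199}{2}$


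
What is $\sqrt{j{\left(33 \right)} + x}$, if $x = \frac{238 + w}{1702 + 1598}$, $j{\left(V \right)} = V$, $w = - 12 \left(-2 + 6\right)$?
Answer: $\frac{\sqrt{3599970}}{330} \approx 5.7496$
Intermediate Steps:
$w = -48$ ($w = \left(-12\right) 4 = -48$)
$x = \frac{19}{330}$ ($x = \frac{238 - 48}{1702 + 1598} = \frac{190}{3300} = 190 \cdot \frac{1}{3300} = \frac{19}{330} \approx 0.057576$)
$\sqrt{j{\left(33 \right)} + x} = \sqrt{33 + \frac{19}{330}} = \sqrt{\frac{10909}{330}} = \frac{\sqrt{3599970}}{330}$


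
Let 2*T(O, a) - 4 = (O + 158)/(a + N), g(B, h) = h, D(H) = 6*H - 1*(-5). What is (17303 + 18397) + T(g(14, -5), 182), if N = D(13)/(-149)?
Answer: 1930429937/54070 ≈ 35702.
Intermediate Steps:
D(H) = 5 + 6*H (D(H) = 6*H + 5 = 5 + 6*H)
N = -83/149 (N = (5 + 6*13)/(-149) = (5 + 78)*(-1/149) = 83*(-1/149) = -83/149 ≈ -0.55705)
T(O, a) = 2 + (158 + O)/(2*(-83/149 + a)) (T(O, a) = 2 + ((O + 158)/(a - 83/149))/2 = 2 + ((158 + O)/(-83/149 + a))/2 = 2 + (158 + O)/(2*(-83/149 + a)))
(17303 + 18397) + T(g(14, -5), 182) = (17303 + 18397) + (23210 + 149*(-5) + 596*182)/(2*(-83 + 149*182)) = 35700 + (23210 - 745 + 108472)/(2*(-83 + 27118)) = 35700 + (½)*130937/27035 = 35700 + (½)*(1/27035)*130937 = 35700 + 130937/54070 = 1930429937/54070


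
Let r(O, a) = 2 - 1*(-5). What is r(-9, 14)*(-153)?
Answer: -1071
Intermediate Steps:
r(O, a) = 7 (r(O, a) = 2 + 5 = 7)
r(-9, 14)*(-153) = 7*(-153) = -1071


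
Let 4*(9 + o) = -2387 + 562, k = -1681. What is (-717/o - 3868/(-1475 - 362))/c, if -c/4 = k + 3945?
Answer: -779179/1934959862 ≈ -0.00040268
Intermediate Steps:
c = -9056 (c = -4*(-1681 + 3945) = -4*2264 = -9056)
o = -1861/4 (o = -9 + (-2387 + 562)/4 = -9 + (¼)*(-1825) = -9 - 1825/4 = -1861/4 ≈ -465.25)
(-717/o - 3868/(-1475 - 362))/c = (-717/(-1861/4) - 3868/(-1475 - 362))/(-9056) = (-717*(-4/1861) - 3868/(-1837))*(-1/9056) = (2868/1861 - 3868*(-1/1837))*(-1/9056) = (2868/1861 + 3868/1837)*(-1/9056) = (12466864/3418657)*(-1/9056) = -779179/1934959862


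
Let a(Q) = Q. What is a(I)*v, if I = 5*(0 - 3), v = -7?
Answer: 105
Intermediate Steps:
I = -15 (I = 5*(-3) = -15)
a(I)*v = -15*(-7) = 105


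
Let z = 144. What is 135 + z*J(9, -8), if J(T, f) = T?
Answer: 1431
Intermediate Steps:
135 + z*J(9, -8) = 135 + 144*9 = 135 + 1296 = 1431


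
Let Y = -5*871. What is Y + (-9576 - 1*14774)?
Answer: -28705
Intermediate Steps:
Y = -4355
Y + (-9576 - 1*14774) = -4355 + (-9576 - 1*14774) = -4355 + (-9576 - 14774) = -4355 - 24350 = -28705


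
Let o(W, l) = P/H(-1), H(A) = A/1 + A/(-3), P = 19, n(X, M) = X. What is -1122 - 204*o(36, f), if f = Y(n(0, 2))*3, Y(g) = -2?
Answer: 4692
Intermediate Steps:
H(A) = 2*A/3 (H(A) = A*1 + A*(-⅓) = A - A/3 = 2*A/3)
f = -6 (f = -2*3 = -6)
o(W, l) = -57/2 (o(W, l) = 19/(((⅔)*(-1))) = 19/(-⅔) = 19*(-3/2) = -57/2)
-1122 - 204*o(36, f) = -1122 - 204*(-57/2) = -1122 + 5814 = 4692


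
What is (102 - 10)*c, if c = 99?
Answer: 9108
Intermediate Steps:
(102 - 10)*c = (102 - 10)*99 = 92*99 = 9108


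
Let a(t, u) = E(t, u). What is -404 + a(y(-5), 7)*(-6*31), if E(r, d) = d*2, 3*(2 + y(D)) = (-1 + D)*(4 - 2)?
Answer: -3008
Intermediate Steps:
y(D) = -8/3 + 2*D/3 (y(D) = -2 + ((-1 + D)*(4 - 2))/3 = -2 + ((-1 + D)*2)/3 = -2 + (-2 + 2*D)/3 = -2 + (-⅔ + 2*D/3) = -8/3 + 2*D/3)
E(r, d) = 2*d
a(t, u) = 2*u
-404 + a(y(-5), 7)*(-6*31) = -404 + (2*7)*(-6*31) = -404 + 14*(-186) = -404 - 2604 = -3008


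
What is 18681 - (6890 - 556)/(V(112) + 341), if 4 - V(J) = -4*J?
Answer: 14807699/793 ≈ 18673.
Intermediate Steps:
V(J) = 4 + 4*J (V(J) = 4 - (-4)*J = 4 + 4*J)
18681 - (6890 - 556)/(V(112) + 341) = 18681 - (6890 - 556)/((4 + 4*112) + 341) = 18681 - 6334/((4 + 448) + 341) = 18681 - 6334/(452 + 341) = 18681 - 6334/793 = 14807699/793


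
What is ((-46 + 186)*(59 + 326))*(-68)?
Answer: -3665200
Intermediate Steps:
((-46 + 186)*(59 + 326))*(-68) = (140*385)*(-68) = 53900*(-68) = -3665200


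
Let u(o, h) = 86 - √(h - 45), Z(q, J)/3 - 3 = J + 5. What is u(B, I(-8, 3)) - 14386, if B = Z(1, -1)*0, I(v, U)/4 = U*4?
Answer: -14300 - √3 ≈ -14302.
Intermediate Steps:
Z(q, J) = 24 + 3*J (Z(q, J) = 9 + 3*(J + 5) = 9 + 3*(5 + J) = 9 + (15 + 3*J) = 24 + 3*J)
I(v, U) = 16*U (I(v, U) = 4*(U*4) = 4*(4*U) = 16*U)
B = 0 (B = (24 + 3*(-1))*0 = (24 - 3)*0 = 21*0 = 0)
u(o, h) = 86 - √(-45 + h)
u(B, I(-8, 3)) - 14386 = (86 - √(-45 + 16*3)) - 14386 = (86 - √(-45 + 48)) - 14386 = (86 - √3) - 14386 = -14300 - √3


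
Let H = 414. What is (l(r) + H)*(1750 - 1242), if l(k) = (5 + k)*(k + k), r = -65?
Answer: 4172712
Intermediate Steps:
l(k) = 2*k*(5 + k) (l(k) = (5 + k)*(2*k) = 2*k*(5 + k))
(l(r) + H)*(1750 - 1242) = (2*(-65)*(5 - 65) + 414)*(1750 - 1242) = (2*(-65)*(-60) + 414)*508 = (7800 + 414)*508 = 8214*508 = 4172712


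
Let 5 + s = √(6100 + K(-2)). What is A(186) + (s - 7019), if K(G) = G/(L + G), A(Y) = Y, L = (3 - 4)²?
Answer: -6838 + 3*√678 ≈ -6759.9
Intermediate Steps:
L = 1 (L = (-1)² = 1)
K(G) = G/(1 + G)
s = -5 + 3*√678 (s = -5 + √(6100 - 2/(1 - 2)) = -5 + √(6100 - 2/(-1)) = -5 + √(6100 - 2*(-1)) = -5 + √(6100 + 2) = -5 + √6102 = -5 + 3*√678 ≈ 73.115)
A(186) + (s - 7019) = 186 + ((-5 + 3*√678) - 7019) = 186 + (-7024 + 3*√678) = -6838 + 3*√678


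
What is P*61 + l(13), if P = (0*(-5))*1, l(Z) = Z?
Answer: 13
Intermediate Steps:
P = 0 (P = 0*1 = 0)
P*61 + l(13) = 0*61 + 13 = 0 + 13 = 13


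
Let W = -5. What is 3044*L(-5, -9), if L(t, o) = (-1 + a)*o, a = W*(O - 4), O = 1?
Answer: -383544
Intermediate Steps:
a = 15 (a = -5*(1 - 4) = -5*(-3) = 15)
L(t, o) = 14*o (L(t, o) = (-1 + 15)*o = 14*o)
3044*L(-5, -9) = 3044*(14*(-9)) = 3044*(-126) = -383544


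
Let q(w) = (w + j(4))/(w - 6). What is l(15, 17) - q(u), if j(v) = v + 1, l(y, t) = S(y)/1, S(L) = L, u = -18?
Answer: 347/24 ≈ 14.458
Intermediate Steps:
l(y, t) = y (l(y, t) = y/1 = y*1 = y)
j(v) = 1 + v
q(w) = (5 + w)/(-6 + w) (q(w) = (w + (1 + 4))/(w - 6) = (w + 5)/(-6 + w) = (5 + w)/(-6 + w))
l(15, 17) - q(u) = 15 - (5 - 18)/(-6 - 18) = 15 - (-13)/(-24) = 15 - (-1)*(-13)/24 = 15 - 1*13/24 = 15 - 13/24 = 347/24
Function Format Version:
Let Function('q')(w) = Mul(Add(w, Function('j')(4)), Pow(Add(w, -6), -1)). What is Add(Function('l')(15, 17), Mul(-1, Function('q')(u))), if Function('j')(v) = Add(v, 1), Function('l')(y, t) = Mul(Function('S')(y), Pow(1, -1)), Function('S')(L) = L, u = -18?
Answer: Rational(347, 24) ≈ 14.458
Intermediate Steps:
Function('l')(y, t) = y (Function('l')(y, t) = Mul(y, Pow(1, -1)) = Mul(y, 1) = y)
Function('j')(v) = Add(1, v)
Function('q')(w) = Mul(Pow(Add(-6, w), -1), Add(5, w)) (Function('q')(w) = Mul(Add(w, Add(1, 4)), Pow(Add(w, -6), -1)) = Mul(Add(w, 5), Pow(Add(-6, w), -1)) = Mul(Add(5, w), Pow(Add(-6, w), -1)) = Mul(Pow(Add(-6, w), -1), Add(5, w)))
Add(Function('l')(15, 17), Mul(-1, Function('q')(u))) = Add(15, Mul(-1, Mul(Pow(Add(-6, -18), -1), Add(5, -18)))) = Add(15, Mul(-1, Mul(Pow(-24, -1), -13))) = Add(15, Mul(-1, Mul(Rational(-1, 24), -13))) = Add(15, Mul(-1, Rational(13, 24))) = Add(15, Rational(-13, 24)) = Rational(347, 24)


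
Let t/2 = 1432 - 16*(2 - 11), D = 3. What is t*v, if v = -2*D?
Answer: -18912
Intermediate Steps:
v = -6 (v = -2*3 = -6)
t = 3152 (t = 2*(1432 - 16*(2 - 11)) = 2*(1432 - 16*(-9)) = 2*(1432 + 144) = 2*1576 = 3152)
t*v = 3152*(-6) = -18912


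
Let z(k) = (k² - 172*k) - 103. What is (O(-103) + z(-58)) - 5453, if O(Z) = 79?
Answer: 7863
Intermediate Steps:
z(k) = -103 + k² - 172*k
(O(-103) + z(-58)) - 5453 = (79 + (-103 + (-58)² - 172*(-58))) - 5453 = (79 + (-103 + 3364 + 9976)) - 5453 = (79 + 13237) - 5453 = 13316 - 5453 = 7863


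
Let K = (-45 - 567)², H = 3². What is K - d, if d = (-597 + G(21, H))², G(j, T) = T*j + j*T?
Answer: 326583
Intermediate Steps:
H = 9
G(j, T) = 2*T*j (G(j, T) = T*j + T*j = 2*T*j)
K = 374544 (K = (-612)² = 374544)
d = 47961 (d = (-597 + 2*9*21)² = (-597 + 378)² = (-219)² = 47961)
K - d = 374544 - 1*47961 = 374544 - 47961 = 326583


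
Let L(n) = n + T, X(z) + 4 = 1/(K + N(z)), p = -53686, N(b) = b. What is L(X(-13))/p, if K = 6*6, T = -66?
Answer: 1609/1234778 ≈ 0.0013031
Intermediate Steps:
K = 36
X(z) = -4 + 1/(36 + z)
L(n) = -66 + n (L(n) = n - 66 = -66 + n)
L(X(-13))/p = (-66 + (-143 - 4*(-13))/(36 - 13))/(-53686) = (-66 + (-143 + 52)/23)*(-1/53686) = (-66 + (1/23)*(-91))*(-1/53686) = (-66 - 91/23)*(-1/53686) = -1609/23*(-1/53686) = 1609/1234778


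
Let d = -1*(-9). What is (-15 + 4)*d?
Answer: -99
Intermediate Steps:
d = 9
(-15 + 4)*d = (-15 + 4)*9 = -11*9 = -99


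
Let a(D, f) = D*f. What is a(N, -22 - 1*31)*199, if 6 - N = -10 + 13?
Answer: -31641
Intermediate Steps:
N = 3 (N = 6 - (-10 + 13) = 6 - 1*3 = 6 - 3 = 3)
a(N, -22 - 1*31)*199 = (3*(-22 - 1*31))*199 = (3*(-22 - 31))*199 = (3*(-53))*199 = -159*199 = -31641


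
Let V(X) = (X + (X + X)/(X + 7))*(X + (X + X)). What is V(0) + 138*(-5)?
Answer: -690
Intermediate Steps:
V(X) = 3*X*(X + 2*X/(7 + X)) (V(X) = (X + (2*X)/(7 + X))*(X + 2*X) = (X + 2*X/(7 + X))*(3*X) = 3*X*(X + 2*X/(7 + X)))
V(0) + 138*(-5) = 3*0**2*(9 + 0)/(7 + 0) + 138*(-5) = 3*0*9/7 - 690 = 3*0*(1/7)*9 - 690 = 0 - 690 = -690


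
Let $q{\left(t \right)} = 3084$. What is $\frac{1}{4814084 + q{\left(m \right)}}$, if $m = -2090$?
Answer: $\frac{1}{4817168} \approx 2.0759 \cdot 10^{-7}$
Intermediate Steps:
$\frac{1}{4814084 + q{\left(m \right)}} = \frac{1}{4814084 + 3084} = \frac{1}{4817168}$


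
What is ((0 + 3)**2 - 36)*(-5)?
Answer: 135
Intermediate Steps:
((0 + 3)**2 - 36)*(-5) = (3**2 - 36)*(-5) = (9 - 36)*(-5) = -27*(-5) = 135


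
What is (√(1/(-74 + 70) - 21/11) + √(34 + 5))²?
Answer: 1621/44 + I*√40755/11 ≈ 36.841 + 18.353*I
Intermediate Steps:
(√(1/(-74 + 70) - 21/11) + √(34 + 5))² = (√(1/(-4) - 21*1/11) + √39)² = (√(-¼ - 21/11) + √39)² = (√(-95/44) + √39)² = (I*√1045/22 + √39)² = (√39 + I*√1045/22)²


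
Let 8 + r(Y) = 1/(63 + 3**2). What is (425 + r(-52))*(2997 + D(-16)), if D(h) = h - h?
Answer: 9998325/8 ≈ 1.2498e+6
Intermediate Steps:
r(Y) = -575/72 (r(Y) = -8 + 1/(63 + 3**2) = -8 + 1/(63 + 9) = -8 + 1/72 = -575/72)
D(h) = 0
(425 + r(-52))*(2997 + D(-16)) = (425 - 575/72)*(2997 + 0) = (30025/72)*2997 = 9998325/8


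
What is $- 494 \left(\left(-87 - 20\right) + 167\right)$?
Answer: $-29640$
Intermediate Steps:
$- 494 \left(\left(-87 - 20\right) + 167\right) = - 494 \left(-107 + 167\right) = \left(-494\right) 60 = -29640$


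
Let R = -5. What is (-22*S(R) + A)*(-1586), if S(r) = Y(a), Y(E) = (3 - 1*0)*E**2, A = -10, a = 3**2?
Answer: 8494616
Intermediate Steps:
a = 9
Y(E) = 3*E**2 (Y(E) = (3 + 0)*E**2 = 3*E**2)
S(r) = 243 (S(r) = 3*9**2 = 3*81 = 243)
(-22*S(R) + A)*(-1586) = (-22*243 - 10)*(-1586) = (-5346 - 10)*(-1586) = -5356*(-1586) = 8494616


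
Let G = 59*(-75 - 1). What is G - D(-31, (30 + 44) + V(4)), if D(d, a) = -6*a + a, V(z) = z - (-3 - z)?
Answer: -4059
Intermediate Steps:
V(z) = 3 + 2*z (V(z) = z + (3 + z) = 3 + 2*z)
D(d, a) = -5*a
G = -4484 (G = 59*(-76) = -4484)
G - D(-31, (30 + 44) + V(4)) = -4484 - (-5)*((30 + 44) + (3 + 2*4)) = -4484 - (-5)*(74 + (3 + 8)) = -4484 - (-5)*(74 + 11) = -4484 - (-5)*85 = -4484 - 1*(-425) = -4484 + 425 = -4059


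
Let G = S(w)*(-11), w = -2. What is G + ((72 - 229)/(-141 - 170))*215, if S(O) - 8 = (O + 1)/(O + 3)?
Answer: 9808/311 ≈ 31.537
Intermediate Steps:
S(O) = 8 + (1 + O)/(3 + O) (S(O) = 8 + (O + 1)/(O + 3) = 8 + (1 + O)/(3 + O))
G = -77 (G = ((25 + 9*(-2))/(3 - 2))*(-11) = ((25 - 18)/1)*(-11) = (1*7)*(-11) = 7*(-11) = -77)
G + ((72 - 229)/(-141 - 170))*215 = -77 + ((72 - 229)/(-141 - 170))*215 = -77 - 157/(-311)*215 = -77 - 157*(-1/311)*215 = -77 + (157/311)*215 = -77 + 33755/311 = 9808/311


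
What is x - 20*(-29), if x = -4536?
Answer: -3956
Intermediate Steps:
x - 20*(-29) = -4536 - 20*(-29) = -4536 - 1*(-580) = -4536 + 580 = -3956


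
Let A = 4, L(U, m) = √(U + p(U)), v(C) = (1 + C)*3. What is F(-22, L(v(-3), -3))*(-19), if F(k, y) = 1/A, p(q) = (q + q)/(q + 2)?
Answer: -19/4 ≈ -4.7500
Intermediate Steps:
v(C) = 3 + 3*C
p(q) = 2*q/(2 + q) (p(q) = (2*q)/(2 + q) = 2*q/(2 + q))
L(U, m) = √(U + 2*U/(2 + U))
F(k, y) = ¼ (F(k, y) = 1/4 = ¼)
F(-22, L(v(-3), -3))*(-19) = (¼)*(-19) = -19/4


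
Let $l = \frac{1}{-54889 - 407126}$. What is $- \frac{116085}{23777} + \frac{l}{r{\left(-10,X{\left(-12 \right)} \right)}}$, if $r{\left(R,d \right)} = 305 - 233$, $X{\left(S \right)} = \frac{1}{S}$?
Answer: $- \frac{3861576835577}{790943807160} \approx -4.8822$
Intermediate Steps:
$r{\left(R,d \right)} = 72$ ($r{\left(R,d \right)} = 305 - 233 = 72$)
$l = - \frac{1}{462015}$ ($l = \frac{1}{-462015} = - \frac{1}{462015} \approx -2.1644 \cdot 10^{-6}$)
$- \frac{116085}{23777} + \frac{l}{r{\left(-10,X{\left(-12 \right)} \right)}} = - \frac{116085}{23777} - \frac{1}{462015 \cdot 72} = \left(-116085\right) \frac{1}{23777} - \frac{1}{33265080} = - \frac{116085}{23777} - \frac{1}{33265080} = - \frac{3861576835577}{790943807160}$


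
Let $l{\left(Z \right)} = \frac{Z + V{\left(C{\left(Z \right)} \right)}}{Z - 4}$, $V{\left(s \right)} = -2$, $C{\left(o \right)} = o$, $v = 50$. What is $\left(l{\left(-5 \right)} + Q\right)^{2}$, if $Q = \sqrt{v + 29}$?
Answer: $\frac{6448}{81} + \frac{14 \sqrt{79}}{9} \approx 93.431$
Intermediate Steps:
$l{\left(Z \right)} = \frac{-2 + Z}{-4 + Z}$ ($l{\left(Z \right)} = \frac{Z - 2}{Z - 4} = \frac{-2 + Z}{-4 + Z}$)
$Q = \sqrt{79}$ ($Q = \sqrt{50 + 29} = \sqrt{79} \approx 8.8882$)
$\left(l{\left(-5 \right)} + Q\right)^{2} = \left(\frac{-2 - 5}{-4 - 5} + \sqrt{79}\right)^{2} = \left(\frac{1}{-9} \left(-7\right) + \sqrt{79}\right)^{2} = \left(\left(- \frac{1}{9}\right) \left(-7\right) + \sqrt{79}\right)^{2} = \left(\frac{7}{9} + \sqrt{79}\right)^{2}$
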